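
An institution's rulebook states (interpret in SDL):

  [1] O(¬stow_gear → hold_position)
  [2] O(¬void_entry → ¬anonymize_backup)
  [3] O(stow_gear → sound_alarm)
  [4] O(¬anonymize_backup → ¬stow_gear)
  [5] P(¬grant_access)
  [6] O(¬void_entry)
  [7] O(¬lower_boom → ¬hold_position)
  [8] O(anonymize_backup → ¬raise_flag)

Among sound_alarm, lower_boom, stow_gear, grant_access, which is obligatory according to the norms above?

lower_boom

From premise 6 we have O(¬void_entry).
Premise 2 is O(¬void_entry → ¬anonymize_backup); since O(¬void_entry), deontic closure gives O(¬anonymize_backup).
Applying K to premise 4 (O(¬anonymize_backup → ¬stow_gear)) and O(¬anonymize_backup) yields O(¬stow_gear).
Premise 1 is O(¬stow_gear → hold_position); since O(¬stow_gear), deontic closure gives O(hold_position).
Premise 7, O(¬lower_boom → ¬hold_position), contraposes to O(hold_position → lower_boom); with O(hold_position) we get O(lower_boom).
So O(lower_boom) holds — lower_boom is obligatory. None of the other listed options is made obligatory by any chain of premises.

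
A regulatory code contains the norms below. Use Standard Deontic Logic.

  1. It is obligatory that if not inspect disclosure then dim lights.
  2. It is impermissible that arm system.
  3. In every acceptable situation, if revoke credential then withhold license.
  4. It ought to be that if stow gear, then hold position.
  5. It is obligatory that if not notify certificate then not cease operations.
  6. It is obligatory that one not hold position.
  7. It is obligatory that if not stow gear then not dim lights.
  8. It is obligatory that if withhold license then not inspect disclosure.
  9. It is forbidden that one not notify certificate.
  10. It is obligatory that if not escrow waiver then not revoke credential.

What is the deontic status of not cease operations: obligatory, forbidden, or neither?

Neither

Premise 5 is O(¬notify_certificate → ¬cease_operations), but O(¬notify_certificate) is not derivable from the premises, so it does not yield O(¬cease_operations).
No premise or chain of K-axiom applications forces O(¬cease_operations), and none forces O(cease_operations). So ¬cease_operations is neither obligatory nor forbidden under these norms.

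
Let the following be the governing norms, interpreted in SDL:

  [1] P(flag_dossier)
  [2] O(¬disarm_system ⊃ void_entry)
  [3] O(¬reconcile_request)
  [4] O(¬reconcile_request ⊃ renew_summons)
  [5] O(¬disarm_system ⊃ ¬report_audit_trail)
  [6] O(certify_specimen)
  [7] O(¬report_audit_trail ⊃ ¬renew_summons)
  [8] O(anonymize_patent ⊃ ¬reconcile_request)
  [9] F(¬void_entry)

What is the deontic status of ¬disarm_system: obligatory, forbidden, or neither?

Forbidden

From premise 3 we have O(¬reconcile_request).
Applying K to premise 4 (O(¬reconcile_request ⊃ renew_summons)) and O(¬reconcile_request) yields O(renew_summons).
The contrapositive of premise 7 (O(¬report_audit_trail ⊃ ¬renew_summons)) is O(renew_summons ⊃ report_audit_trail), and O(renew_summons) is already established, so O(report_audit_trail).
Premise 5, O(¬disarm_system ⊃ ¬report_audit_trail), contraposes to O(report_audit_trail ⊃ disarm_system); with O(report_audit_trail) we get O(disarm_system).
Premises 1, 2, 6, 8, 9 do not contribute to this derivation.
Thus O(disarm_system), which is F(¬disarm_system): ¬disarm_system is forbidden.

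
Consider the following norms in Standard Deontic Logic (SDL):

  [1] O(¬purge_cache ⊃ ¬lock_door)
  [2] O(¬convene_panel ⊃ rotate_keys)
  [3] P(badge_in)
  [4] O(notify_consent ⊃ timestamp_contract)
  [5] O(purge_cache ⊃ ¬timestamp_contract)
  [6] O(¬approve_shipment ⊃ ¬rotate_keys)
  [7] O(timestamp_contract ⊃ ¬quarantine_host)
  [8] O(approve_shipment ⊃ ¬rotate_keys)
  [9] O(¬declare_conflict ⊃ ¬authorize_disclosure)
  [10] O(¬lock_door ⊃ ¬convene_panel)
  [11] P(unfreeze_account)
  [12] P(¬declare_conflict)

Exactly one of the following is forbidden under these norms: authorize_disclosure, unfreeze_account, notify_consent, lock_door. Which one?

By case analysis on ¬approve_shipment: premise 6 gives O(¬approve_shipment ⊃ ¬rotate_keys) and premise 8 gives O(approve_shipment ⊃ ¬rotate_keys), so O(¬rotate_keys) either way.
The contrapositive of premise 2 (O(¬convene_panel ⊃ rotate_keys)) is O(¬rotate_keys ⊃ convene_panel), and O(¬rotate_keys) is already established, so O(convene_panel).
The contrapositive of premise 10 (O(¬lock_door ⊃ ¬convene_panel)) is O(convene_panel ⊃ lock_door), and O(convene_panel) is already established, so O(lock_door).
Premise 1 is O(¬purge_cache ⊃ ¬lock_door); contrapositively O(lock_door ⊃ purge_cache). Since O(lock_door) holds, K gives O(purge_cache).
Premise 5 is O(purge_cache ⊃ ¬timestamp_contract); since O(purge_cache), deontic closure gives O(¬timestamp_contract).
Premise 4, O(notify_consent ⊃ timestamp_contract), contraposes to O(¬timestamp_contract ⊃ ¬notify_consent); with O(¬timestamp_contract) we get O(¬notify_consent).
So O(¬notify_consent) holds, i.e. notify_consent is forbidden. None of the other listed options is forbidden under the premises.

notify_consent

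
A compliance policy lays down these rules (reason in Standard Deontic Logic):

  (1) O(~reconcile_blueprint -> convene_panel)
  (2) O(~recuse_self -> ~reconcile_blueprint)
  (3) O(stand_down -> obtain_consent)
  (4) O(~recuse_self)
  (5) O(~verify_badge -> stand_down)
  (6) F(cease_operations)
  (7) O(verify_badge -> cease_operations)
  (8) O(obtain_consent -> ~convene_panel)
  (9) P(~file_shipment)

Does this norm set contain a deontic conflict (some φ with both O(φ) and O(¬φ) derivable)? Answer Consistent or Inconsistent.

F(cease_operations) at premise 6 means O(~cease_operations).
Premise 7 is O(verify_badge -> cease_operations); contrapositively O(~cease_operations -> ~verify_badge). Since O(~cease_operations) holds, K gives O(~verify_badge).
With premise 5, O(~verify_badge -> stand_down), the K-axiom yields O(stand_down).
With premise 3, O(stand_down -> obtain_consent), the K-axiom yields O(obtain_consent).
With premise 8, O(obtain_consent -> ~convene_panel), the K-axiom yields O(~convene_panel).
Premise 1, O(~reconcile_blueprint -> convene_panel), contraposes to O(~convene_panel -> reconcile_blueprint); with O(~convene_panel) we get O(reconcile_blueprint).
Premise 2, O(~recuse_self -> ~reconcile_blueprint), contraposes to O(reconcile_blueprint -> recuse_self); with O(reconcile_blueprint) we get O(recuse_self).
However, premise 4 gives O(~recuse_self).
We now have both O(recuse_self) and O(~recuse_self) — recuse_self is simultaneously obligatory and forbidden, violating the D-axiom.

Inconsistent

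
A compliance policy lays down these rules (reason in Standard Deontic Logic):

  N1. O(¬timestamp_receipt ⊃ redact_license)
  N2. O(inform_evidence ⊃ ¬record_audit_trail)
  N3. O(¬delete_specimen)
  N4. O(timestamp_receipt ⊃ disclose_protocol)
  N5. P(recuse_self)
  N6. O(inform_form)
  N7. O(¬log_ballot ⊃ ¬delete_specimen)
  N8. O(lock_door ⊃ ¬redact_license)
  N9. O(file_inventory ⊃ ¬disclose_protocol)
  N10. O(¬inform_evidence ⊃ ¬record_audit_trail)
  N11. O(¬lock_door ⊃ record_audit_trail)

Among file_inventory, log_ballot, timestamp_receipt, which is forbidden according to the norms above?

Premises 2 and 10 are O(inform_evidence ⊃ ¬record_audit_trail) and O(¬inform_evidence ⊃ ¬record_audit_trail); every ideal world satisfies inform_evidence or ¬inform_evidence, so in either case ¬record_audit_trail holds — hence O(¬record_audit_trail).
The contrapositive of premise 11 (O(¬lock_door ⊃ record_audit_trail)) is O(¬record_audit_trail ⊃ lock_door), and O(¬record_audit_trail) is already established, so O(lock_door).
Applying K to premise 8 (O(lock_door ⊃ ¬redact_license)) and O(lock_door) yields O(¬redact_license).
Premise 1 is O(¬timestamp_receipt ⊃ redact_license); contrapositively O(¬redact_license ⊃ timestamp_receipt). Since O(¬redact_license) holds, K gives O(timestamp_receipt).
Applying K to premise 4 (O(timestamp_receipt ⊃ disclose_protocol)) and O(timestamp_receipt) yields O(disclose_protocol).
The contrapositive of premise 9 (O(file_inventory ⊃ ¬disclose_protocol)) is O(disclose_protocol ⊃ ¬file_inventory), and O(disclose_protocol) is already established, so O(¬file_inventory).
So O(¬file_inventory) holds, i.e. file_inventory is forbidden. None of the other listed options is forbidden under the premises.

file_inventory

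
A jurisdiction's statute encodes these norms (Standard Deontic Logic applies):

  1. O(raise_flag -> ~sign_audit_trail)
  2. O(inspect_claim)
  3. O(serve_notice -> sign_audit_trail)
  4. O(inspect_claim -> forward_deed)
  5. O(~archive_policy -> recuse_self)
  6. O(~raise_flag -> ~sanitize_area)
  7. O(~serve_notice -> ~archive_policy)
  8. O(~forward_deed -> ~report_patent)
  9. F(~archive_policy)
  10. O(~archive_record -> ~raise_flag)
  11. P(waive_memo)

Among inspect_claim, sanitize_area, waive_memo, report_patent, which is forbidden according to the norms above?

sanitize_area

Premise 9, F(~archive_policy), is equivalent to O(archive_policy).
Premise 7 is O(~serve_notice -> ~archive_policy); contrapositively O(archive_policy -> serve_notice). Since O(archive_policy) holds, K gives O(serve_notice).
Applying K to premise 3 (O(serve_notice -> sign_audit_trail)) and O(serve_notice) yields O(sign_audit_trail).
The contrapositive of premise 1 (O(raise_flag -> ~sign_audit_trail)) is O(sign_audit_trail -> ~raise_flag), and O(sign_audit_trail) is already established, so O(~raise_flag).
With premise 6, O(~raise_flag -> ~sanitize_area), the K-axiom yields O(~sanitize_area).
So O(~sanitize_area) holds, i.e. sanitize_area is forbidden. None of the other listed options is forbidden under the premises.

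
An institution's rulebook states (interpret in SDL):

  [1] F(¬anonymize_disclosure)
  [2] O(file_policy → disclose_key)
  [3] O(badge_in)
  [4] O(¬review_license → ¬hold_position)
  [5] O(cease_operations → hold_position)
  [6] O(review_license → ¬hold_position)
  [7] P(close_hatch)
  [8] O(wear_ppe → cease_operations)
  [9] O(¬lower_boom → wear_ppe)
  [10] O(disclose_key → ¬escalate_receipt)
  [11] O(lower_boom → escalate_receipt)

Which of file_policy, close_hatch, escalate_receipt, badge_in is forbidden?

By case analysis on ¬review_license: premise 4 gives O(¬review_license → ¬hold_position) and premise 6 gives O(review_license → ¬hold_position), so O(¬hold_position) either way.
Premise 5 is O(cease_operations → hold_position); contrapositively O(¬hold_position → ¬cease_operations). Since O(¬hold_position) holds, K gives O(¬cease_operations).
Premise 8 is O(wear_ppe → cease_operations); contrapositively O(¬cease_operations → ¬wear_ppe). Since O(¬cease_operations) holds, K gives O(¬wear_ppe).
The contrapositive of premise 9 (O(¬lower_boom → wear_ppe)) is O(¬wear_ppe → lower_boom), and O(¬wear_ppe) is already established, so O(lower_boom).
From O(lower_boom) and premise 11, O(lower_boom → escalate_receipt), we obtain O(escalate_receipt).
Premise 10, O(disclose_key → ¬escalate_receipt), contraposes to O(escalate_receipt → ¬disclose_key); with O(escalate_receipt) we get O(¬disclose_key).
Premise 2, O(file_policy → disclose_key), contraposes to O(¬disclose_key → ¬file_policy); with O(¬disclose_key) we get O(¬file_policy).
So O(¬file_policy) holds, i.e. file_policy is forbidden. None of the other listed options is forbidden under the premises.

file_policy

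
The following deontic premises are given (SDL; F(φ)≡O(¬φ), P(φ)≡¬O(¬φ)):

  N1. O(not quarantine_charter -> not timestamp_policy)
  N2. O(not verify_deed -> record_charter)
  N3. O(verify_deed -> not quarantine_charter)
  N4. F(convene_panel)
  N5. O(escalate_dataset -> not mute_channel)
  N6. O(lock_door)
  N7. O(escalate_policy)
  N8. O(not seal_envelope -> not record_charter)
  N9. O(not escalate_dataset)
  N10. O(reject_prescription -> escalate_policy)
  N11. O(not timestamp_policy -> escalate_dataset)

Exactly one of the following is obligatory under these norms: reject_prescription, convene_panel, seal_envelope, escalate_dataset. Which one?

From premise 9 we have O(not escalate_dataset).
Premise 11 is O(not timestamp_policy -> escalate_dataset); contrapositively O(not escalate_dataset -> timestamp_policy). Since O(not escalate_dataset) holds, K gives O(timestamp_policy).
The contrapositive of premise 1 (O(not quarantine_charter -> not timestamp_policy)) is O(timestamp_policy -> quarantine_charter), and O(timestamp_policy) is already established, so O(quarantine_charter).
Premise 3, O(verify_deed -> not quarantine_charter), contraposes to O(quarantine_charter -> not verify_deed); with O(quarantine_charter) we get O(not verify_deed).
With premise 2, O(not verify_deed -> record_charter), the K-axiom yields O(record_charter).
The contrapositive of premise 8 (O(not seal_envelope -> not record_charter)) is O(record_charter -> seal_envelope), and O(record_charter) is already established, so O(seal_envelope).
So O(seal_envelope) holds — seal_envelope is obligatory. None of the other listed options is made obligatory by any chain of premises.

seal_envelope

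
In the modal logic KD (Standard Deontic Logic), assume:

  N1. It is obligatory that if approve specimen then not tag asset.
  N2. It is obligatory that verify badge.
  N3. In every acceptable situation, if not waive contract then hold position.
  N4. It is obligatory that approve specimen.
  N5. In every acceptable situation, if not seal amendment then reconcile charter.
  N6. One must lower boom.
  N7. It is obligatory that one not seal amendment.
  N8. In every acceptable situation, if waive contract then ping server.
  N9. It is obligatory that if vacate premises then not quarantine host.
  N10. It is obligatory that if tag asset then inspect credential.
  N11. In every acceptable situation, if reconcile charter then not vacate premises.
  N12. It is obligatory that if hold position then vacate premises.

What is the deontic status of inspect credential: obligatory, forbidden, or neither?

Neither

Premise 10 is O(tag_asset → inspect_credential), but O(tag_asset) is not derivable from the premises, so it does not yield O(inspect_credential).
No premise or chain of K-axiom applications forces O(inspect_credential), and none forces O(¬inspect_credential). So inspect_credential is neither obligatory nor forbidden under these norms.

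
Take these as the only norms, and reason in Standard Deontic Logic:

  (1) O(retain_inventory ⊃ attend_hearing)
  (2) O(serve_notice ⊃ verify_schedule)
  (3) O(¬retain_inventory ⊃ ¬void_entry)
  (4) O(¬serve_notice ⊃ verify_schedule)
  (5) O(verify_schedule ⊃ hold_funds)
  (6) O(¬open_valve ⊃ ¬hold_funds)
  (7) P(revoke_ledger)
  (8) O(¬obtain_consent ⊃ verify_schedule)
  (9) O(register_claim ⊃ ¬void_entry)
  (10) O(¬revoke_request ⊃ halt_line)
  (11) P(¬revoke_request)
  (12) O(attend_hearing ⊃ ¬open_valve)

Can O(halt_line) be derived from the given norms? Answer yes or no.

Premise 10 is O(¬revoke_request ⊃ halt_line), but O(¬revoke_request) is not derivable from the premises (the permission P(¬revoke_request) asserts only ¬O(revoke_request), not O(¬revoke_request)), so it does not yield O(halt_line).
No other premise forces O(halt_line). An ideal world satisfying every premise can still have halt_line false, so O(halt_line) is not derivable.

No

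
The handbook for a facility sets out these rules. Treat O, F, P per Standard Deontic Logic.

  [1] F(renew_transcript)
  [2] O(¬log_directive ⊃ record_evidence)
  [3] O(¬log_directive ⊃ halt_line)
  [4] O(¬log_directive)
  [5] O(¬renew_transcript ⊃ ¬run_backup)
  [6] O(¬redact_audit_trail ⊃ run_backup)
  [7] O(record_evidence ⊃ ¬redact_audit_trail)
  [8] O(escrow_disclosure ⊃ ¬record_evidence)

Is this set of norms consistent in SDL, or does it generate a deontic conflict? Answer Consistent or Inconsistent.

Premise 1 is F(renew_transcript), i.e. O(¬renew_transcript).
With premise 5, O(¬renew_transcript ⊃ ¬run_backup), the K-axiom yields O(¬run_backup).
Premise 6 is O(¬redact_audit_trail ⊃ run_backup); contrapositively O(¬run_backup ⊃ redact_audit_trail). Since O(¬run_backup) holds, K gives O(redact_audit_trail).
Premise 7 is O(record_evidence ⊃ ¬redact_audit_trail); contrapositively O(redact_audit_trail ⊃ ¬record_evidence). Since O(redact_audit_trail) holds, K gives O(¬record_evidence).
Premise 2, O(¬log_directive ⊃ record_evidence), contraposes to O(¬record_evidence ⊃ log_directive); with O(¬record_evidence) we get O(log_directive).
But premise 4 directly asserts O(¬log_directive).
We now have both O(log_directive) and O(¬log_directive) — log_directive is simultaneously obligatory and forbidden, violating the D-axiom.

Inconsistent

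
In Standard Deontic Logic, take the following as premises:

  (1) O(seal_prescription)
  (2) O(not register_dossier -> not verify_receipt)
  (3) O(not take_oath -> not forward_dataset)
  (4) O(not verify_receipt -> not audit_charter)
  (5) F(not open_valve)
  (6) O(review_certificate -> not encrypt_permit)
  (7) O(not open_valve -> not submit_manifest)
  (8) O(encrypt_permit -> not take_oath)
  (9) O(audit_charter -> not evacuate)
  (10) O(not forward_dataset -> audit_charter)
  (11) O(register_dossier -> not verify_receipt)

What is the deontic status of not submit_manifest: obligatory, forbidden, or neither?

Neither

Premise 7 is O(not open_valve -> not submit_manifest), but O(not open_valve) is not derivable from the premises, so it does not yield O(not submit_manifest).
No premise or chain of K-axiom applications forces O(not submit_manifest), and none forces O(submit_manifest). So not submit_manifest is neither obligatory nor forbidden under these norms.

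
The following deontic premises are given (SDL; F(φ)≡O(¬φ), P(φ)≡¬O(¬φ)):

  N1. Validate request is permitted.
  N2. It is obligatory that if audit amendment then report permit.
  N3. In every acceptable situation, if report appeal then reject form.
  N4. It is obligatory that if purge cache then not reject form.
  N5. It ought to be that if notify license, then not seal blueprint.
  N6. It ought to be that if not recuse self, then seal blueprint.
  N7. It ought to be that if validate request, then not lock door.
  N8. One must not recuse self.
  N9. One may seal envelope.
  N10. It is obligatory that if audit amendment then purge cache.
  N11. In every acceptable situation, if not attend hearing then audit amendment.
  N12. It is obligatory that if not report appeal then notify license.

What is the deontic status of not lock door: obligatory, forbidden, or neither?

Premise 7 is O(validate_request → ¬lock_door), but O(validate_request) is not derivable from the premises (the permission P(validate_request) asserts only ¬O(¬validate_request), not O(validate_request)), so it does not yield O(¬lock_door).
No premise or chain of K-axiom applications forces O(¬lock_door), and none forces O(lock_door). So ¬lock_door is neither obligatory nor forbidden under these norms.

Neither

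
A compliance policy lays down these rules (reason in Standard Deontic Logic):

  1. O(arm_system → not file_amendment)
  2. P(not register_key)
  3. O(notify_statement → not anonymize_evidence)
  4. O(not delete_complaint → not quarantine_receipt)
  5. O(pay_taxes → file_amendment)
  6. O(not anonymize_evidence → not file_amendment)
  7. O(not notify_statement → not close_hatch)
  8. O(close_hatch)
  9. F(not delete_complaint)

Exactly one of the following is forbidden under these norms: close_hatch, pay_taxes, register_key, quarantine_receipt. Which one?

Premise 8 gives O(close_hatch).
The contrapositive of premise 7 (O(not notify_statement → not close_hatch)) is O(close_hatch → notify_statement), and O(close_hatch) is already established, so O(notify_statement).
With premise 3, O(notify_statement → not anonymize_evidence), the K-axiom yields O(not anonymize_evidence).
From O(not anonymize_evidence) and premise 6, O(not anonymize_evidence → not file_amendment), we obtain O(not file_amendment).
The contrapositive of premise 5 (O(pay_taxes → file_amendment)) is O(not file_amendment → not pay_taxes), and O(not file_amendment) is already established, so O(not pay_taxes).
So O(not pay_taxes) holds, i.e. pay_taxes is forbidden. None of the other listed options is forbidden under the premises.

pay_taxes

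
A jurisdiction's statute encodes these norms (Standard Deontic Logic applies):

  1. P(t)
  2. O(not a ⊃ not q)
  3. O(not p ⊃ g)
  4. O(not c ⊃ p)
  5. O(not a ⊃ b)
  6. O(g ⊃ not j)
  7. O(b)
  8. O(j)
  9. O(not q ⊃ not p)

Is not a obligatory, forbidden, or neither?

From premise 8 we have O(j).
Premise 6 is O(g ⊃ not j); contrapositively O(j ⊃ not g). Since O(j) holds, K gives O(not g).
Premise 3, O(not p ⊃ g), contraposes to O(not g ⊃ p); with O(not g) we get O(p).
The contrapositive of premise 9 (O(not q ⊃ not p)) is O(p ⊃ q), and O(p) is already established, so O(q).
Premise 2 is O(not a ⊃ not q); contrapositively O(q ⊃ a). Since O(q) holds, K gives O(a).
Premises 1, 4, 5, 7 do not contribute to this derivation.
Thus O(a), which is F(not a): not a is forbidden.

Forbidden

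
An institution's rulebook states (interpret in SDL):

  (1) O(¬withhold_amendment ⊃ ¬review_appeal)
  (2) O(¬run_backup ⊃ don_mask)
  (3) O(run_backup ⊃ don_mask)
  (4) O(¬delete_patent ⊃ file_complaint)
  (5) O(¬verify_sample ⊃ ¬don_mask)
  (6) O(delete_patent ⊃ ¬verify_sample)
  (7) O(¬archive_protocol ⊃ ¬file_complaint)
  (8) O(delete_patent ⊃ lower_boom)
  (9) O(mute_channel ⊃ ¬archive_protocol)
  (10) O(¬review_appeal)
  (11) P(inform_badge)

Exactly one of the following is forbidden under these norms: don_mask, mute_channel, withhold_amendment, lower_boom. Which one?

mute_channel

Premises 2 and 3 cover both cases: O(¬run_backup ⊃ don_mask) and O(run_backup ⊃ don_mask). Since ¬run_backup ∨ run_backup is a tautology, O(don_mask) follows.
Premise 5 is O(¬verify_sample ⊃ ¬don_mask); contrapositively O(don_mask ⊃ verify_sample). Since O(don_mask) holds, K gives O(verify_sample).
Premise 6, O(delete_patent ⊃ ¬verify_sample), contraposes to O(verify_sample ⊃ ¬delete_patent); with O(verify_sample) we get O(¬delete_patent).
From O(¬delete_patent) and premise 4, O(¬delete_patent ⊃ file_complaint), we obtain O(file_complaint).
Premise 7 is O(¬archive_protocol ⊃ ¬file_complaint); contrapositively O(file_complaint ⊃ archive_protocol). Since O(file_complaint) holds, K gives O(archive_protocol).
Premise 9, O(mute_channel ⊃ ¬archive_protocol), contraposes to O(archive_protocol ⊃ ¬mute_channel); with O(archive_protocol) we get O(¬mute_channel).
So O(¬mute_channel) holds, i.e. mute_channel is forbidden. None of the other listed options is forbidden under the premises.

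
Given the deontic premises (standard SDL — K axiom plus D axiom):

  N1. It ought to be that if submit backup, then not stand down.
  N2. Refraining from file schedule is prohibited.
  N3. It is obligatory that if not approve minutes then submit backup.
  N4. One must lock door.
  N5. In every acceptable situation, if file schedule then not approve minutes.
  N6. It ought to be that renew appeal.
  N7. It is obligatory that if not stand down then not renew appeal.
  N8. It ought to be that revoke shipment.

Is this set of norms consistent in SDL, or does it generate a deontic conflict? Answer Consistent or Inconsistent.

Inconsistent

Premise 6 states O(renew_appeal) outright.
The contrapositive of premise 7 (O(¬stand_down → ¬renew_appeal)) is O(renew_appeal → stand_down), and O(renew_appeal) is already established, so O(stand_down).
Premise 1, O(submit_backup → ¬stand_down), contraposes to O(stand_down → ¬submit_backup); with O(stand_down) we get O(¬submit_backup).
Premise 3 is O(¬approve_minutes → submit_backup); contrapositively O(¬submit_backup → approve_minutes). Since O(¬submit_backup) holds, K gives O(approve_minutes).
Premise 5 is O(file_schedule → ¬approve_minutes); contrapositively O(approve_minutes → ¬file_schedule). Since O(approve_minutes) holds, K gives O(¬file_schedule).
Yet premise 2 is F(¬file_schedule), i.e. O(file_schedule).
We now have both O(¬file_schedule) and O(file_schedule) — file_schedule is simultaneously obligatory and forbidden, violating the D-axiom.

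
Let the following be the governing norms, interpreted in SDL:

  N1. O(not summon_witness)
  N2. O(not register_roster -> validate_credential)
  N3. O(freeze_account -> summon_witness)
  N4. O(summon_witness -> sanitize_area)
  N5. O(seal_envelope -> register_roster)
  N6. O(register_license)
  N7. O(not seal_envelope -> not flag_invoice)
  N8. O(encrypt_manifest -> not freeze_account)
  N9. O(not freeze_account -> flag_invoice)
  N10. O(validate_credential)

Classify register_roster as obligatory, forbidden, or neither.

Obligatory

Premise 1 states O(not summon_witness) outright.
Premise 3, O(freeze_account -> summon_witness), contraposes to O(not summon_witness -> not freeze_account); with O(not summon_witness) we get O(not freeze_account).
From O(not freeze_account) and premise 9, O(not freeze_account -> flag_invoice), we obtain O(flag_invoice).
Premise 7 is O(not seal_envelope -> not flag_invoice); contrapositively O(flag_invoice -> seal_envelope). Since O(flag_invoice) holds, K gives O(seal_envelope).
With premise 5, O(seal_envelope -> register_roster), the K-axiom yields O(register_roster).
Premises 2, 4, 6, 8, 10 do not contribute to this derivation.
Hence register_roster is obligatory.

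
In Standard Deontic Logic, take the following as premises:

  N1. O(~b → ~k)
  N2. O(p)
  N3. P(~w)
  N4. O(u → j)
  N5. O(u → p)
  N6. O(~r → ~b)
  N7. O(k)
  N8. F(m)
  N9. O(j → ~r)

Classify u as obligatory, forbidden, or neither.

Forbidden

Premise 7 states O(k) outright.
The contrapositive of premise 1 (O(~b → ~k)) is O(k → b), and O(k) is already established, so O(b).
Premise 6, O(~r → ~b), contraposes to O(b → r); with O(b) we get O(r).
The contrapositive of premise 9 (O(j → ~r)) is O(r → ~j), and O(r) is already established, so O(~j).
Premise 4 is O(u → j); contrapositively O(~j → ~u). Since O(~j) holds, K gives O(~u).
Premises 2, 3, 5, 8 do not contribute to this derivation.
Thus O(~u), which is F(u): u is forbidden.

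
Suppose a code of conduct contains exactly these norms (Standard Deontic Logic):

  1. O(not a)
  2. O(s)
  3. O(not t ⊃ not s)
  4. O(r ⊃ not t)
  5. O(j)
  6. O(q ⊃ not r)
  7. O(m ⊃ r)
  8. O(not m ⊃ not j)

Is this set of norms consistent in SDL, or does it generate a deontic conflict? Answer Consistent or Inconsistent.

Inconsistent

Premise 2 gives O(s).
Premise 3 is O(not t ⊃ not s); contrapositively O(s ⊃ t). Since O(s) holds, K gives O(t).
Premise 4 is O(r ⊃ not t); contrapositively O(t ⊃ not r). Since O(t) holds, K gives O(not r).
The contrapositive of premise 7 (O(m ⊃ r)) is O(not r ⊃ not m), and O(not r) is already established, so O(not m).
With premise 8, O(not m ⊃ not j), the K-axiom yields O(not j).
But premise 5 directly asserts O(j).
We now have both O(not j) and O(j) — j is simultaneously obligatory and forbidden, violating the D-axiom.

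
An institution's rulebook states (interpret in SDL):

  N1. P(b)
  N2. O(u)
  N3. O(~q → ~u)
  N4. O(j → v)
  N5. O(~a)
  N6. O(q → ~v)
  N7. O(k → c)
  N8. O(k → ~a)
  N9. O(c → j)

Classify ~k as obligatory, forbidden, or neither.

Obligatory

Premise 2 gives O(u).
Premise 3 is O(~q → ~u); contrapositively O(u → q). Since O(u) holds, K gives O(q).
With premise 6, O(q → ~v), the K-axiom yields O(~v).
Premise 4 is O(j → v); contrapositively O(~v → ~j). Since O(~v) holds, K gives O(~j).
Premise 9, O(c → j), contraposes to O(~j → ~c); with O(~j) we get O(~c).
Premise 7, O(k → c), contraposes to O(~c → ~k); with O(~c) we get O(~k).
Premises 1, 5, 8 do not contribute to this derivation.
Hence ~k is obligatory.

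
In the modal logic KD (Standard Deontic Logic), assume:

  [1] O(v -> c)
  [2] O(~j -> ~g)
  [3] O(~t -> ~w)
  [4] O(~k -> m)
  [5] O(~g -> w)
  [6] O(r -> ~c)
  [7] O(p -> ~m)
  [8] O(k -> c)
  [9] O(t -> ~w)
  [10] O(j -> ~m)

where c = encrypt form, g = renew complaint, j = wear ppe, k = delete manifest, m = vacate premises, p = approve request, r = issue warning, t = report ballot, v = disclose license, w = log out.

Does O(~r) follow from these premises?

Yes

Premises 9 and 3 are O(t -> ~w) and O(~t -> ~w); every ideal world satisfies t or ~t, so in either case ~w holds — hence O(~w).
Premise 5, O(~g -> w), contraposes to O(~w -> g); with O(~w) we get O(g).
Premise 2, O(~j -> ~g), contraposes to O(g -> j); with O(g) we get O(j).
From O(j) and premise 10, O(j -> ~m), we obtain O(~m).
The contrapositive of premise 4 (O(~k -> m)) is O(~m -> k), and O(~m) is already established, so O(k).
Applying K to premise 8 (O(k -> c)) and O(k) yields O(c).
Premise 6 is O(r -> ~c); contrapositively O(c -> ~r). Since O(c) holds, K gives O(~r).
Premises 1, 7 do not contribute to this derivation.
So O(~r) follows.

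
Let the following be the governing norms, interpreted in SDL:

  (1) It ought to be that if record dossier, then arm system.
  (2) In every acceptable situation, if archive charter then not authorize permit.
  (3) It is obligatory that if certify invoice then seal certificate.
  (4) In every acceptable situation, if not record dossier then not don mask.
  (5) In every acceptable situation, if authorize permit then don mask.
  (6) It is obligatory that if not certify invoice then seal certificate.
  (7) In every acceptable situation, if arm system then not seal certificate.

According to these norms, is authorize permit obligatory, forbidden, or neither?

Premises 6 and 3 are O(¬certify_invoice → seal_certificate) and O(certify_invoice → seal_certificate); every ideal world satisfies ¬certify_invoice or certify_invoice, so in either case seal_certificate holds — hence O(seal_certificate).
Premise 7, O(arm_system → ¬seal_certificate), contraposes to O(seal_certificate → ¬arm_system); with O(seal_certificate) we get O(¬arm_system).
The contrapositive of premise 1 (O(record_dossier → arm_system)) is O(¬arm_system → ¬record_dossier), and O(¬arm_system) is already established, so O(¬record_dossier).
With premise 4, O(¬record_dossier → ¬don_mask), the K-axiom yields O(¬don_mask).
Premise 5, O(authorize_permit → don_mask), contraposes to O(¬don_mask → ¬authorize_permit); with O(¬don_mask) we get O(¬authorize_permit).
Premise 2 does not contribute to this derivation.
Thus O(¬authorize_permit), which is F(authorize_permit): authorize_permit is forbidden.

Forbidden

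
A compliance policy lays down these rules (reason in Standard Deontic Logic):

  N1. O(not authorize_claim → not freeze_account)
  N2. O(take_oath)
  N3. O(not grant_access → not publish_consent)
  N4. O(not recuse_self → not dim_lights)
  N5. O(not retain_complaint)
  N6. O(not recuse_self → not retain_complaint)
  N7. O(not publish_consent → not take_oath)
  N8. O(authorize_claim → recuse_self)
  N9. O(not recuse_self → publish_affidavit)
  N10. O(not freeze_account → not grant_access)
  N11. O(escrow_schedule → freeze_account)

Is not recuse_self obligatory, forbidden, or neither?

From premise 2 we have O(take_oath).
The contrapositive of premise 7 (O(not publish_consent → not take_oath)) is O(take_oath → publish_consent), and O(take_oath) is already established, so O(publish_consent).
Premise 3 is O(not grant_access → not publish_consent); contrapositively O(publish_consent → grant_access). Since O(publish_consent) holds, K gives O(grant_access).
The contrapositive of premise 10 (O(not freeze_account → not grant_access)) is O(grant_access → freeze_account), and O(grant_access) is already established, so O(freeze_account).
Premise 1 is O(not authorize_claim → not freeze_account); contrapositively O(freeze_account → authorize_claim). Since O(freeze_account) holds, K gives O(authorize_claim).
Premise 8 is O(authorize_claim → recuse_self); since O(authorize_claim), deontic closure gives O(recuse_self).
Premises 4, 5, 6, 9, 11 do not contribute to this derivation.
Thus O(recuse_self), which is F(not recuse_self): not recuse_self is forbidden.

Forbidden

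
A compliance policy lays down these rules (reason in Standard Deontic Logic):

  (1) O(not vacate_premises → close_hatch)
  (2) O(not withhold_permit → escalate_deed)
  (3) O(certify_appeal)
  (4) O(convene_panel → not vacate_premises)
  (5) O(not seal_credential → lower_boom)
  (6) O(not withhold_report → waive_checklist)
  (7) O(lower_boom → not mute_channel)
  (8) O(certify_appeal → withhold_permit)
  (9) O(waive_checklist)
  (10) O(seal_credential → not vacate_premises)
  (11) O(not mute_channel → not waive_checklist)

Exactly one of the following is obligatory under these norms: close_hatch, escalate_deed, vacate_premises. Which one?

close_hatch

Premise 9 gives O(waive_checklist).
Premise 11, O(not mute_channel → not waive_checklist), contraposes to O(waive_checklist → mute_channel); with O(waive_checklist) we get O(mute_channel).
The contrapositive of premise 7 (O(lower_boom → not mute_channel)) is O(mute_channel → not lower_boom), and O(mute_channel) is already established, so O(not lower_boom).
Premise 5, O(not seal_credential → lower_boom), contraposes to O(not lower_boom → seal_credential); with O(not lower_boom) we get O(seal_credential).
With premise 10, O(seal_credential → not vacate_premises), the K-axiom yields O(not vacate_premises).
From O(not vacate_premises) and premise 1, O(not vacate_premises → close_hatch), we obtain O(close_hatch).
So O(close_hatch) holds — close_hatch is obligatory. None of the other listed options is made obligatory by any chain of premises.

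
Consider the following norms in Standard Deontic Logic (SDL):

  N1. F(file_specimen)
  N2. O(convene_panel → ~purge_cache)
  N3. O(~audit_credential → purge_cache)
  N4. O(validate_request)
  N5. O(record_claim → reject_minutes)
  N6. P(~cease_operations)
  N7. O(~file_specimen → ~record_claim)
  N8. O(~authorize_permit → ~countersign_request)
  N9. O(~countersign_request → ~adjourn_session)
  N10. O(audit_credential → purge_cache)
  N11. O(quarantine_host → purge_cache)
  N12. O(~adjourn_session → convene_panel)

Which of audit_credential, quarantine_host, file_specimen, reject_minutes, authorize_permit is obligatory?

Premises 10 and 3 cover both cases: O(audit_credential → purge_cache) and O(~audit_credential → purge_cache). Since audit_credential ∨ ~audit_credential is a tautology, O(purge_cache) follows.
Premise 2, O(convene_panel → ~purge_cache), contraposes to O(purge_cache → ~convene_panel); with O(purge_cache) we get O(~convene_panel).
Premise 12, O(~adjourn_session → convene_panel), contraposes to O(~convene_panel → adjourn_session); with O(~convene_panel) we get O(adjourn_session).
Premise 9, O(~countersign_request → ~adjourn_session), contraposes to O(adjourn_session → countersign_request); with O(adjourn_session) we get O(countersign_request).
The contrapositive of premise 8 (O(~authorize_permit → ~countersign_request)) is O(countersign_request → authorize_permit), and O(countersign_request) is already established, so O(authorize_permit).
So O(authorize_permit) holds — authorize_permit is obligatory. None of the other listed options is made obligatory by any chain of premises.

authorize_permit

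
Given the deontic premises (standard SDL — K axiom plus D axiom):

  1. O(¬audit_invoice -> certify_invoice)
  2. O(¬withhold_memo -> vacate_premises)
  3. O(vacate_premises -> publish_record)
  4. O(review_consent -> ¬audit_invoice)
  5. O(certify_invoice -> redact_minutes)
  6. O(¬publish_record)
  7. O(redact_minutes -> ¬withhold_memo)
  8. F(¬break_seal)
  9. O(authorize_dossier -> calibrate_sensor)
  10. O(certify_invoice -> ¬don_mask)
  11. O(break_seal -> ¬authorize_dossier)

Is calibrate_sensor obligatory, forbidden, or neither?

Premise 9 is O(authorize_dossier -> calibrate_sensor), but O(authorize_dossier) is not derivable from the premises, so it does not yield O(calibrate_sensor).
No premise or chain of K-axiom applications forces O(calibrate_sensor), and none forces O(¬calibrate_sensor). So calibrate_sensor is neither obligatory nor forbidden under these norms.

Neither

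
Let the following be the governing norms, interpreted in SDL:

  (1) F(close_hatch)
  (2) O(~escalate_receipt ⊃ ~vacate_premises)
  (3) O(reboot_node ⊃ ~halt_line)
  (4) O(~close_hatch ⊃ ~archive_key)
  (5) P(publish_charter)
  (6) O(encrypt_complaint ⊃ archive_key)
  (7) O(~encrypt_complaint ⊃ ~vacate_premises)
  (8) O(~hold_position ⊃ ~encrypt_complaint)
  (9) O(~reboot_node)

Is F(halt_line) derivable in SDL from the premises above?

Premise 3 is O(reboot_node ⊃ ~halt_line), but O(reboot_node) is not derivable from the premises, so it does not yield O(~halt_line).
No other premise forces O(~halt_line). An ideal world satisfying every premise can still have halt_line true, so F(halt_line) is not derivable.

No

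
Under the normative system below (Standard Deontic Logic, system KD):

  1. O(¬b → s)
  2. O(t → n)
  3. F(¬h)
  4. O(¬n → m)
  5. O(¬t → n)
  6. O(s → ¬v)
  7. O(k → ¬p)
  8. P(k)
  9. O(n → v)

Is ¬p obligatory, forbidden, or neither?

Premise 7 is O(k → ¬p), but O(k) is not derivable from the premises (the permission P(k) asserts only ¬O(¬k), not O(k)), so it does not yield O(¬p).
No premise or chain of K-axiom applications forces O(¬p), and none forces O(p). So ¬p is neither obligatory nor forbidden under these norms.

Neither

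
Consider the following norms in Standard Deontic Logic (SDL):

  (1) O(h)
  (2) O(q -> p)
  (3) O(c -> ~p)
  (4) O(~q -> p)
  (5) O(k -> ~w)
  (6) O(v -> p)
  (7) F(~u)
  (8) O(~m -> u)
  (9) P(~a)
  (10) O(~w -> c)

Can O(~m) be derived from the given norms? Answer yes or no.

No

Premise 8 is O(~m -> u); even if O(u) held, inferring O(~m) would be affirming the consequent — invalid.
No other premise forces O(~m). An ideal world satisfying every premise can still have ~m false, so O(~m) is not derivable.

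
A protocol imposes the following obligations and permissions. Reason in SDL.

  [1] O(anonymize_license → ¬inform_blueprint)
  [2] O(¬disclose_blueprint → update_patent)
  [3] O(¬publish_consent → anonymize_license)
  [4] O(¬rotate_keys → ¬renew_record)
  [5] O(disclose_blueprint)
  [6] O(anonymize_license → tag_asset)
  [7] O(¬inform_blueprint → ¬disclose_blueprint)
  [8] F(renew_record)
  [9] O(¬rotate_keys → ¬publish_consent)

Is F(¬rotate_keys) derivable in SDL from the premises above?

Yes

Premise 5 states O(disclose_blueprint) outright.
Premise 7 is O(¬inform_blueprint → ¬disclose_blueprint); contrapositively O(disclose_blueprint → inform_blueprint). Since O(disclose_blueprint) holds, K gives O(inform_blueprint).
Premise 1, O(anonymize_license → ¬inform_blueprint), contraposes to O(inform_blueprint → ¬anonymize_license); with O(inform_blueprint) we get O(¬anonymize_license).
Premise 3 is O(¬publish_consent → anonymize_license); contrapositively O(¬anonymize_license → publish_consent). Since O(¬anonymize_license) holds, K gives O(publish_consent).
Premise 9, O(¬rotate_keys → ¬publish_consent), contraposes to O(publish_consent → rotate_keys); with O(publish_consent) we get O(rotate_keys).
Premises 2, 4, 6, 8 do not contribute to this derivation.
So O(rotate_keys) holds, i.e. F(¬rotate_keys). The claim follows.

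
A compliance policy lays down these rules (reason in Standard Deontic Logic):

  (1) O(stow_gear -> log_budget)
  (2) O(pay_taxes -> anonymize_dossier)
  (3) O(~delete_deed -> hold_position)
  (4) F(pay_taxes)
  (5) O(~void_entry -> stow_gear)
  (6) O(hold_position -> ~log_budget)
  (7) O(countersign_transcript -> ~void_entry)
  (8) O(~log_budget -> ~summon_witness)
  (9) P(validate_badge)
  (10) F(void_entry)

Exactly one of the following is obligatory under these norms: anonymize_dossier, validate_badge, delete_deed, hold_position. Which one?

delete_deed

Premise 10, F(void_entry), is equivalent to O(~void_entry).
Applying K to premise 5 (O(~void_entry -> stow_gear)) and O(~void_entry) yields O(stow_gear).
From O(stow_gear) and premise 1, O(stow_gear -> log_budget), we obtain O(log_budget).
Premise 6, O(hold_position -> ~log_budget), contraposes to O(log_budget -> ~hold_position); with O(log_budget) we get O(~hold_position).
Premise 3 is O(~delete_deed -> hold_position); contrapositively O(~hold_position -> delete_deed). Since O(~hold_position) holds, K gives O(delete_deed).
So O(delete_deed) holds — delete_deed is obligatory. None of the other listed options is made obligatory by any chain of premises.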